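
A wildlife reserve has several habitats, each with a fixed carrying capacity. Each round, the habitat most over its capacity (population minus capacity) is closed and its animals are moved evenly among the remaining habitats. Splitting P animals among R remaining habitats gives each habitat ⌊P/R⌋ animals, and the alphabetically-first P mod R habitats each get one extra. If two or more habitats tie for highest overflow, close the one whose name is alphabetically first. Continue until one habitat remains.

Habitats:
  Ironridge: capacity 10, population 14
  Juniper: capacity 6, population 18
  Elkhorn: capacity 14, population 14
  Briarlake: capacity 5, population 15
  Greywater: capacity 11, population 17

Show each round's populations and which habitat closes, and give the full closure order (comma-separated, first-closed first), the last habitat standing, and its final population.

Round 1: Briarlake=15 Elkhorn=14 Greywater=17 Ironridge=14 Juniper=18 → close Juniper (overflow 12)
  18÷4 = 4 each, +1 to first 2
Round 2: Briarlake=20 Elkhorn=19 Greywater=21 Ironridge=18 → close Briarlake (overflow 15)
  20÷3 = 6 each, +1 to first 2
Round 3: Elkhorn=26 Greywater=28 Ironridge=24 → close Greywater (overflow 17)
  28÷2 = 14 each, +1 to first 0
Round 4: Elkhorn=40 Ironridge=38 → close Ironridge (overflow 28)
  38÷1 = 38 each, +1 to first 0

Closure order: Juniper, Briarlake, Greywater, Ironridge
Last habitat: Elkhorn with 78 animals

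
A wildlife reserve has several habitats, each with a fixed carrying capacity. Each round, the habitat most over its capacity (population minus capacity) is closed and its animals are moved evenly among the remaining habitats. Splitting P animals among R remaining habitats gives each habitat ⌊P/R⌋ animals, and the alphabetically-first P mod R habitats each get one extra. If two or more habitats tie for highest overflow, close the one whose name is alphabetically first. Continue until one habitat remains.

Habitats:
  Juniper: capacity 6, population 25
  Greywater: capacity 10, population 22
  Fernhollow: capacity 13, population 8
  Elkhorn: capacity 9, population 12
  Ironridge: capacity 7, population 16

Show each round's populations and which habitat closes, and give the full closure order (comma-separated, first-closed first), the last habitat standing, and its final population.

Round 1: Elkhorn=12 Fernhollow=8 Greywater=22 Ironridge=16 Juniper=25 → close Juniper (overflow 19)
  25÷4 = 6 each, +1 to first 1
Round 2: Elkhorn=19 Fernhollow=14 Greywater=28 Ironridge=22 → close Greywater (overflow 18)
  28÷3 = 9 each, +1 to first 1
Round 3: Elkhorn=29 Fernhollow=23 Ironridge=31 → close Ironridge (overflow 24)
  31÷2 = 15 each, +1 to first 1
Round 4: Elkhorn=45 Fernhollow=38 → close Elkhorn (overflow 36)
  45÷1 = 45 each, +1 to first 0

Closure order: Juniper, Greywater, Ironridge, Elkhorn
Last habitat: Fernhollow with 83 animals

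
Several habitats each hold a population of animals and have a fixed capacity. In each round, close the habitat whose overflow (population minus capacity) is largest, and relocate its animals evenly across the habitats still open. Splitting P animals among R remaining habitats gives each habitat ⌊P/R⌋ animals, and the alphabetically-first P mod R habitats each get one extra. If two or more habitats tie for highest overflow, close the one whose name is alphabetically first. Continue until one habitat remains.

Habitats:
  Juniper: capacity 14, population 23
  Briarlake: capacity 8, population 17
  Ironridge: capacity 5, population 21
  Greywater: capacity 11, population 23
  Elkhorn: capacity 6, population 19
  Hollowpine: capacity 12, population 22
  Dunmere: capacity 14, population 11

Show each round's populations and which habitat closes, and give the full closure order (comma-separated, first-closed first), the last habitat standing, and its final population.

Round 1: Briarlake=17 Dunmere=11 Elkhorn=19 Greywater=23 Hollowpine=22 Ironridge=21 Juniper=23 → close Ironridge (overflow 16)
  21÷6 = 3 each, +1 to first 3
Round 2: Briarlake=21 Dunmere=15 Elkhorn=23 Greywater=26 Hollowpine=25 Juniper=26 → close Elkhorn (overflow 17)
  23÷5 = 4 each, +1 to first 3
Round 3: Briarlake=26 Dunmere=20 Greywater=31 Hollowpine=29 Juniper=30 → close Greywater (overflow 20)
  31÷4 = 7 each, +1 to first 3
Round 4: Briarlake=34 Dunmere=28 Hollowpine=37 Juniper=37 → close Briarlake (overflow 26)
  34÷3 = 11 each, +1 to first 1
Round 5: Dunmere=40 Hollowpine=48 Juniper=48 → close Hollowpine (overflow 36)
  48÷2 = 24 each, +1 to first 0
Round 6: Dunmere=64 Juniper=72 → close Juniper (overflow 58)
  72÷1 = 72 each, +1 to first 0

Closure order: Ironridge, Elkhorn, Greywater, Briarlake, Hollowpine, Juniper
Last habitat: Dunmere with 136 animals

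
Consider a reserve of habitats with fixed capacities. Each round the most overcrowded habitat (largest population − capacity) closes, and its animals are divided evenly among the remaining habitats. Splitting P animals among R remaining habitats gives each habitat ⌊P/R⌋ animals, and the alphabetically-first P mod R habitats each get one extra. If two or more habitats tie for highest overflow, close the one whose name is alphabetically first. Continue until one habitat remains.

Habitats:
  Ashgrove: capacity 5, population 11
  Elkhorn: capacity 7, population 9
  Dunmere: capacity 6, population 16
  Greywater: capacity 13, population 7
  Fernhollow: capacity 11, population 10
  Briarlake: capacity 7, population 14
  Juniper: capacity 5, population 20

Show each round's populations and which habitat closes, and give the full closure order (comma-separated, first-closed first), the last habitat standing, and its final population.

Closure order: Juniper, Dunmere, Briarlake, Ashgrove, Elkhorn, Fernhollow
Last habitat: Greywater with 87 animals

Round 1: Ashgrove=11 Briarlake=14 Dunmere=16 Elkhorn=9 Fernhollow=10 Greywater=7 Juniper=20 → close Juniper (overflow 15)
  20÷6 = 3 each, +1 to first 2
Round 2: Ashgrove=15 Briarlake=18 Dunmere=19 Elkhorn=12 Fernhollow=13 Greywater=10 → close Dunmere (overflow 13)
  19÷5 = 3 each, +1 to first 4
Round 3: Ashgrove=19 Briarlake=22 Elkhorn=16 Fernhollow=17 Greywater=13 → close Briarlake (overflow 15)
  22÷4 = 5 each, +1 to first 2
Round 4: Ashgrove=25 Elkhorn=22 Fernhollow=22 Greywater=18 → close Ashgrove (overflow 20)
  25÷3 = 8 each, +1 to first 1
Round 5: Elkhorn=31 Fernhollow=30 Greywater=26 → close Elkhorn (overflow 24)
  31÷2 = 15 each, +1 to first 1
Round 6: Fernhollow=46 Greywater=41 → close Fernhollow (overflow 35)
  46÷1 = 46 each, +1 to first 0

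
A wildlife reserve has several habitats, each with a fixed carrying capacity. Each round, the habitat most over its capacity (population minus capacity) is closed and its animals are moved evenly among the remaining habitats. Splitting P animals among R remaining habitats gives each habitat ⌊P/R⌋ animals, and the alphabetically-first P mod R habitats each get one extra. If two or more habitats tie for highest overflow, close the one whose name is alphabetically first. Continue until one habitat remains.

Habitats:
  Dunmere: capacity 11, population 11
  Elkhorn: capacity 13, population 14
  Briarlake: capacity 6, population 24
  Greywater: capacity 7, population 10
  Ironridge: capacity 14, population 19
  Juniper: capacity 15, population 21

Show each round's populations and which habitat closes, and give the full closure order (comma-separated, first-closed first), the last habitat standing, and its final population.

Closure order: Briarlake, Ironridge, Juniper, Greywater, Dunmere
Last habitat: Elkhorn with 99 animals

Round 1: Briarlake=24 Dunmere=11 Elkhorn=14 Greywater=10 Ironridge=19 Juniper=21 → close Briarlake (overflow 18)
  24÷5 = 4 each, +1 to first 4
Round 2: Dunmere=16 Elkhorn=19 Greywater=15 Ironridge=24 Juniper=25 → close Ironridge (overflow 10)
  24÷4 = 6 each, +1 to first 0
Round 3: Dunmere=22 Elkhorn=25 Greywater=21 Juniper=31 → close Juniper (overflow 16)
  31÷3 = 10 each, +1 to first 1
Round 4: Dunmere=33 Elkhorn=35 Greywater=31 → close Greywater (overflow 24)
  31÷2 = 15 each, +1 to first 1
Round 5: Dunmere=49 Elkhorn=50 → close Dunmere (overflow 38)
  49÷1 = 49 each, +1 to first 0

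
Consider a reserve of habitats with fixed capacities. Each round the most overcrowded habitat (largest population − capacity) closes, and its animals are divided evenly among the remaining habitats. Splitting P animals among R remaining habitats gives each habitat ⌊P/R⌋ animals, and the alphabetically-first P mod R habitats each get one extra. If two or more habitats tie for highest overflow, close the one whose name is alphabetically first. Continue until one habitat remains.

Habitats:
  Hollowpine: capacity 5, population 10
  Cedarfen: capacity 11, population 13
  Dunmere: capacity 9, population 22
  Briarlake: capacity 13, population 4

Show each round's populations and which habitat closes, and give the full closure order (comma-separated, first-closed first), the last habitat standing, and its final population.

Round 1: Briarlake=4 Cedarfen=13 Dunmere=22 Hollowpine=10 → close Dunmere (overflow 13)
  22÷3 = 7 each, +1 to first 1
Round 2: Briarlake=12 Cedarfen=20 Hollowpine=17 → close Hollowpine (overflow 12)
  17÷2 = 8 each, +1 to first 1
Round 3: Briarlake=21 Cedarfen=28 → close Cedarfen (overflow 17)
  28÷1 = 28 each, +1 to first 0

Closure order: Dunmere, Hollowpine, Cedarfen
Last habitat: Briarlake with 49 animals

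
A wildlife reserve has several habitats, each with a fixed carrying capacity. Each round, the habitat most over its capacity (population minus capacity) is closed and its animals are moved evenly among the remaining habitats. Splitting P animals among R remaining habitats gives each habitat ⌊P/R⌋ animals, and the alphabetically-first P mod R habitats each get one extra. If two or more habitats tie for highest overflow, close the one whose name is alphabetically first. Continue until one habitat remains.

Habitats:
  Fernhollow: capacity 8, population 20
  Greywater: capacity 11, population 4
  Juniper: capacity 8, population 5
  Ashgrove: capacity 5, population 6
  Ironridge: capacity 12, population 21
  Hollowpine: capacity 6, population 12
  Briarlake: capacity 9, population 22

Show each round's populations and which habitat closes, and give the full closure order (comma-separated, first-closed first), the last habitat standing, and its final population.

Round 1: Ashgrove=6 Briarlake=22 Fernhollow=20 Greywater=4 Hollowpine=12 Ironridge=21 Juniper=5 → close Briarlake (overflow 13)
  22÷6 = 3 each, +1 to first 4
Round 2: Ashgrove=10 Fernhollow=24 Greywater=8 Hollowpine=16 Ironridge=24 Juniper=8 → close Fernhollow (overflow 16)
  24÷5 = 4 each, +1 to first 4
Round 3: Ashgrove=15 Greywater=13 Hollowpine=21 Ironridge=29 Juniper=12 → close Ironridge (overflow 17)
  29÷4 = 7 each, +1 to first 1
Round 4: Ashgrove=23 Greywater=20 Hollowpine=28 Juniper=19 → close Hollowpine (overflow 22)
  28÷3 = 9 each, +1 to first 1
Round 5: Ashgrove=33 Greywater=29 Juniper=28 → close Ashgrove (overflow 28)
  33÷2 = 16 each, +1 to first 1
Round 6: Greywater=46 Juniper=44 → close Juniper (overflow 36)
  44÷1 = 44 each, +1 to first 0

Closure order: Briarlake, Fernhollow, Ironridge, Hollowpine, Ashgrove, Juniper
Last habitat: Greywater with 90 animals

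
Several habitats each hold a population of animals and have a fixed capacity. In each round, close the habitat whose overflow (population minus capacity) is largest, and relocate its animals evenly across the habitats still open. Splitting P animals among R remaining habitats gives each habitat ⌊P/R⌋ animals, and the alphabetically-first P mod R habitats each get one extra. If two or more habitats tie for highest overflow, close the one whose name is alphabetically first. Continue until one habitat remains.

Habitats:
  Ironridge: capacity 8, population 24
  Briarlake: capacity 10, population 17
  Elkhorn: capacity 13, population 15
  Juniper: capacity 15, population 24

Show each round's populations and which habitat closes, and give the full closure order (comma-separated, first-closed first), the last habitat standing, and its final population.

Closure order: Ironridge, Juniper, Briarlake
Last habitat: Elkhorn with 80 animals

Round 1: Briarlake=17 Elkhorn=15 Ironridge=24 Juniper=24 → close Ironridge (overflow 16)
  24÷3 = 8 each, +1 to first 0
Round 2: Briarlake=25 Elkhorn=23 Juniper=32 → close Juniper (overflow 17)
  32÷2 = 16 each, +1 to first 0
Round 3: Briarlake=41 Elkhorn=39 → close Briarlake (overflow 31)
  41÷1 = 41 each, +1 to first 0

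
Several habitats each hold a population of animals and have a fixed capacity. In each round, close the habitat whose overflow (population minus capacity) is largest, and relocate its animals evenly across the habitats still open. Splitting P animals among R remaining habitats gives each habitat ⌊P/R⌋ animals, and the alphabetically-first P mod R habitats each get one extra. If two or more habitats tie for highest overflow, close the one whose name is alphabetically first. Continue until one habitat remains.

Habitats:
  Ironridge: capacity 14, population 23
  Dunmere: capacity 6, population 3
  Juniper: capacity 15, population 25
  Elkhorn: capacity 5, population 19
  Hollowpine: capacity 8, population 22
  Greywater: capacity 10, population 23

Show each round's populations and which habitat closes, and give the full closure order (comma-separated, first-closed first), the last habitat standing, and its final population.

Round 1: Dunmere=3 Elkhorn=19 Greywater=23 Hollowpine=22 Ironridge=23 Juniper=25 → close Elkhorn (overflow 14)
  19÷5 = 3 each, +1 to first 4
Round 2: Dunmere=7 Greywater=27 Hollowpine=26 Ironridge=27 Juniper=28 → close Hollowpine (overflow 18)
  26÷4 = 6 each, +1 to first 2
Round 3: Dunmere=14 Greywater=34 Ironridge=33 Juniper=34 → close Greywater (overflow 24)
  34÷3 = 11 each, +1 to first 1
Round 4: Dunmere=26 Ironridge=44 Juniper=45 → close Ironridge (overflow 30)
  44÷2 = 22 each, +1 to first 0
Round 5: Dunmere=48 Juniper=67 → close Juniper (overflow 52)
  67÷1 = 67 each, +1 to first 0

Closure order: Elkhorn, Hollowpine, Greywater, Ironridge, Juniper
Last habitat: Dunmere with 115 animals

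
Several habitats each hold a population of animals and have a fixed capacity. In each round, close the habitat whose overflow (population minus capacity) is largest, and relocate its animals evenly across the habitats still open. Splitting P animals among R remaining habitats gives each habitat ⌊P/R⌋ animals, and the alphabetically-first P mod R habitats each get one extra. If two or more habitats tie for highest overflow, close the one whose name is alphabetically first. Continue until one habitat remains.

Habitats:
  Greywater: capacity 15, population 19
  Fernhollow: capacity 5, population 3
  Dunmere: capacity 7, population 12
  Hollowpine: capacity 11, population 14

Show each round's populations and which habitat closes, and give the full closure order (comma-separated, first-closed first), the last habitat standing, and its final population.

Closure order: Dunmere, Greywater, Hollowpine
Last habitat: Fernhollow with 48 animals

Round 1: Dunmere=12 Fernhollow=3 Greywater=19 Hollowpine=14 → close Dunmere (overflow 5)
  12÷3 = 4 each, +1 to first 0
Round 2: Fernhollow=7 Greywater=23 Hollowpine=18 → close Greywater (overflow 8)
  23÷2 = 11 each, +1 to first 1
Round 3: Fernhollow=19 Hollowpine=29 → close Hollowpine (overflow 18)
  29÷1 = 29 each, +1 to first 0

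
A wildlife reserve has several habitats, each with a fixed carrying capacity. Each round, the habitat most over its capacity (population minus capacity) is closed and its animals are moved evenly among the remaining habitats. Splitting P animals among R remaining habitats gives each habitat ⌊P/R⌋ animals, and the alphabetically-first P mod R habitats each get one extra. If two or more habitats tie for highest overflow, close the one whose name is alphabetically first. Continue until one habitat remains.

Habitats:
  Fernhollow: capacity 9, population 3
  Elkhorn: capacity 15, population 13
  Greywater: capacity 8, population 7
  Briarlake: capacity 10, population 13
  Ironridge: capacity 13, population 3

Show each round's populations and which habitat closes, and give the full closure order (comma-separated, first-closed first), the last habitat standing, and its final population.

Closure order: Briarlake, Elkhorn, Greywater, Fernhollow
Last habitat: Ironridge with 39 animals

Round 1: Briarlake=13 Elkhorn=13 Fernhollow=3 Greywater=7 Ironridge=3 → close Briarlake (overflow 3)
  13÷4 = 3 each, +1 to first 1
Round 2: Elkhorn=17 Fernhollow=6 Greywater=10 Ironridge=6 → close Elkhorn (overflow 2)
  17÷3 = 5 each, +1 to first 2
Round 3: Fernhollow=12 Greywater=16 Ironridge=11 → close Greywater (overflow 8)
  16÷2 = 8 each, +1 to first 0
Round 4: Fernhollow=20 Ironridge=19 → close Fernhollow (overflow 11)
  20÷1 = 20 each, +1 to first 0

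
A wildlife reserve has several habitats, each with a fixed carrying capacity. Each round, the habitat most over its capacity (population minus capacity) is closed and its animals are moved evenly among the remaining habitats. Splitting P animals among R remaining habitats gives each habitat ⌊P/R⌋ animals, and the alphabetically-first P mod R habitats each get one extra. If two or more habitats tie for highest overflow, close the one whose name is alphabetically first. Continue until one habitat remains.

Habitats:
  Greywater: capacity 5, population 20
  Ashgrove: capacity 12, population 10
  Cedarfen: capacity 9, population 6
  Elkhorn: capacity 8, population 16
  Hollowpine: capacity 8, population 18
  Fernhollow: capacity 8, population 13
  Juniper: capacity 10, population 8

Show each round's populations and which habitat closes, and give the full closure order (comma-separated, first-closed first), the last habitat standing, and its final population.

Round 1: Ashgrove=10 Cedarfen=6 Elkhorn=16 Fernhollow=13 Greywater=20 Hollowpine=18 Juniper=8 → close Greywater (overflow 15)
  20÷6 = 3 each, +1 to first 2
Round 2: Ashgrove=14 Cedarfen=10 Elkhorn=19 Fernhollow=16 Hollowpine=21 Juniper=11 → close Hollowpine (overflow 13)
  21÷5 = 4 each, +1 to first 1
Round 3: Ashgrove=19 Cedarfen=14 Elkhorn=23 Fernhollow=20 Juniper=15 → close Elkhorn (overflow 15)
  23÷4 = 5 each, +1 to first 3
Round 4: Ashgrove=25 Cedarfen=20 Fernhollow=26 Juniper=20 → close Fernhollow (overflow 18)
  26÷3 = 8 each, +1 to first 2
Round 5: Ashgrove=34 Cedarfen=29 Juniper=28 → close Ashgrove (overflow 22)
  34÷2 = 17 each, +1 to first 0
Round 6: Cedarfen=46 Juniper=45 → close Cedarfen (overflow 37)
  46÷1 = 46 each, +1 to first 0

Closure order: Greywater, Hollowpine, Elkhorn, Fernhollow, Ashgrove, Cedarfen
Last habitat: Juniper with 91 animals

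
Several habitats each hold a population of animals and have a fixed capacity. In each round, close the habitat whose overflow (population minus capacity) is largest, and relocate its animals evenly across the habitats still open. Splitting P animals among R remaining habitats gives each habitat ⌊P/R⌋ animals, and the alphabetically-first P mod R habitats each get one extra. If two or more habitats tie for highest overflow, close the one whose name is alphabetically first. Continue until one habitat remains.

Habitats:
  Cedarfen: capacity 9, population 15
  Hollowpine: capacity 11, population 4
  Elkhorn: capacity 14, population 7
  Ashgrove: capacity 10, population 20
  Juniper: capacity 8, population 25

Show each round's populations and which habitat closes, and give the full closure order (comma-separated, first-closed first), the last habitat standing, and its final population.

Closure order: Juniper, Ashgrove, Cedarfen, Elkhorn
Last habitat: Hollowpine with 71 animals

Round 1: Ashgrove=20 Cedarfen=15 Elkhorn=7 Hollowpine=4 Juniper=25 → close Juniper (overflow 17)
  25÷4 = 6 each, +1 to first 1
Round 2: Ashgrove=27 Cedarfen=21 Elkhorn=13 Hollowpine=10 → close Ashgrove (overflow 17)
  27÷3 = 9 each, +1 to first 0
Round 3: Cedarfen=30 Elkhorn=22 Hollowpine=19 → close Cedarfen (overflow 21)
  30÷2 = 15 each, +1 to first 0
Round 4: Elkhorn=37 Hollowpine=34 → close Elkhorn (overflow 23)
  37÷1 = 37 each, +1 to first 0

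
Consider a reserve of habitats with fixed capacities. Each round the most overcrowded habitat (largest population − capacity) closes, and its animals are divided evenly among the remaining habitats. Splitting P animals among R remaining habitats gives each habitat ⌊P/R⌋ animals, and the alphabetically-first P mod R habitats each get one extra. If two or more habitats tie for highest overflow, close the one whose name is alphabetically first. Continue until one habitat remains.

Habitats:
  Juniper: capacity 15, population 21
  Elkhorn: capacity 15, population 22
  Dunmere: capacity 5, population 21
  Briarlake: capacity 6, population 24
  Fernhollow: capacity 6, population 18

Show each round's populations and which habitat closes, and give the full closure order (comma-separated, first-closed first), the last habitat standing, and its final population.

Round 1: Briarlake=24 Dunmere=21 Elkhorn=22 Fernhollow=18 Juniper=21 → close Briarlake (overflow 18)
  24÷4 = 6 each, +1 to first 0
Round 2: Dunmere=27 Elkhorn=28 Fernhollow=24 Juniper=27 → close Dunmere (overflow 22)
  27÷3 = 9 each, +1 to first 0
Round 3: Elkhorn=37 Fernhollow=33 Juniper=36 → close Fernhollow (overflow 27)
  33÷2 = 16 each, +1 to first 1
Round 4: Elkhorn=54 Juniper=52 → close Elkhorn (overflow 39)
  54÷1 = 54 each, +1 to first 0

Closure order: Briarlake, Dunmere, Fernhollow, Elkhorn
Last habitat: Juniper with 106 animals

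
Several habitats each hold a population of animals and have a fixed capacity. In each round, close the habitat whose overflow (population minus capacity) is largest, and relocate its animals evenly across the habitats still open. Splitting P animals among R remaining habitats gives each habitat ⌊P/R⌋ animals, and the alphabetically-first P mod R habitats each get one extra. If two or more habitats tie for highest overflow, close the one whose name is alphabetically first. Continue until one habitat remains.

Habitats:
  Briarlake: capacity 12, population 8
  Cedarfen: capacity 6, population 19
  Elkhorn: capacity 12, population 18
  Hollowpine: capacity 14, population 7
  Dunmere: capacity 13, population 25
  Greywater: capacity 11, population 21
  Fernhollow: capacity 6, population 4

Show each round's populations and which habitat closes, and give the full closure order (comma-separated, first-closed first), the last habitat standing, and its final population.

Closure order: Cedarfen, Dunmere, Greywater, Elkhorn, Briarlake, Fernhollow
Last habitat: Hollowpine with 102 animals

Round 1: Briarlake=8 Cedarfen=19 Dunmere=25 Elkhorn=18 Fernhollow=4 Greywater=21 Hollowpine=7 → close Cedarfen (overflow 13)
  19÷6 = 3 each, +1 to first 1
Round 2: Briarlake=12 Dunmere=28 Elkhorn=21 Fernhollow=7 Greywater=24 Hollowpine=10 → close Dunmere (overflow 15)
  28÷5 = 5 each, +1 to first 3
Round 3: Briarlake=18 Elkhorn=27 Fernhollow=13 Greywater=29 Hollowpine=15 → close Greywater (overflow 18)
  29÷4 = 7 each, +1 to first 1
Round 4: Briarlake=26 Elkhorn=34 Fernhollow=20 Hollowpine=22 → close Elkhorn (overflow 22)
  34÷3 = 11 each, +1 to first 1
Round 5: Briarlake=38 Fernhollow=31 Hollowpine=33 → close Briarlake (overflow 26)
  38÷2 = 19 each, +1 to first 0
Round 6: Fernhollow=50 Hollowpine=52 → close Fernhollow (overflow 44)
  50÷1 = 50 each, +1 to first 0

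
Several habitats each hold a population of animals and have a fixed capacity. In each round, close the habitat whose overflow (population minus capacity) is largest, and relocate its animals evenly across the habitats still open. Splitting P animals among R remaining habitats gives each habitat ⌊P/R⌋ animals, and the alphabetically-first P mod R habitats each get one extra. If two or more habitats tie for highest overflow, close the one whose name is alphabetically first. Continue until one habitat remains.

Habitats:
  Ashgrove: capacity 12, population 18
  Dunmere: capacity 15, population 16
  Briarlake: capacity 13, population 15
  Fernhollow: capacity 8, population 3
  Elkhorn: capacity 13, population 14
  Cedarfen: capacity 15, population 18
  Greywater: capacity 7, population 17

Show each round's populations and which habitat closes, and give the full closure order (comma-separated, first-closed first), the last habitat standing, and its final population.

Round 1: Ashgrove=18 Briarlake=15 Cedarfen=18 Dunmere=16 Elkhorn=14 Fernhollow=3 Greywater=17 → close Greywater (overflow 10)
  17÷6 = 2 each, +1 to first 5
Round 2: Ashgrove=21 Briarlake=18 Cedarfen=21 Dunmere=19 Elkhorn=17 Fernhollow=5 → close Ashgrove (overflow 9)
  21÷5 = 4 each, +1 to first 1
Round 3: Briarlake=23 Cedarfen=25 Dunmere=23 Elkhorn=21 Fernhollow=9 → close Briarlake (overflow 10)
  23÷4 = 5 each, +1 to first 3
Round 4: Cedarfen=31 Dunmere=29 Elkhorn=27 Fernhollow=14 → close Cedarfen (overflow 16)
  31÷3 = 10 each, +1 to first 1
Round 5: Dunmere=40 Elkhorn=37 Fernhollow=24 → close Dunmere (overflow 25)
  40÷2 = 20 each, +1 to first 0
Round 6: Elkhorn=57 Fernhollow=44 → close Elkhorn (overflow 44)
  57÷1 = 57 each, +1 to first 0

Closure order: Greywater, Ashgrove, Briarlake, Cedarfen, Dunmere, Elkhorn
Last habitat: Fernhollow with 101 animals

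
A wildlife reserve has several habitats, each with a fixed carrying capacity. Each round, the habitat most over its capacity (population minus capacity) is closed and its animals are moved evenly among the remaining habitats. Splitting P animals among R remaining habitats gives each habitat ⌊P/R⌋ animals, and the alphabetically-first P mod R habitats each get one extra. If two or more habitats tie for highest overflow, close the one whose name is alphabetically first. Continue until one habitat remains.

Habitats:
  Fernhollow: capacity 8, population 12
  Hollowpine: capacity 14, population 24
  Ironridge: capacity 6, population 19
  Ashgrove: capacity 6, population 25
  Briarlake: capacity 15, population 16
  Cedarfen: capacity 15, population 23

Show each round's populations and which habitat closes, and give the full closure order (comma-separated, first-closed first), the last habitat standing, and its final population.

Round 1: Ashgrove=25 Briarlake=16 Cedarfen=23 Fernhollow=12 Hollowpine=24 Ironridge=19 → close Ashgrove (overflow 19)
  25÷5 = 5 each, +1 to first 0
Round 2: Briarlake=21 Cedarfen=28 Fernhollow=17 Hollowpine=29 Ironridge=24 → close Ironridge (overflow 18)
  24÷4 = 6 each, +1 to first 0
Round 3: Briarlake=27 Cedarfen=34 Fernhollow=23 Hollowpine=35 → close Hollowpine (overflow 21)
  35÷3 = 11 each, +1 to first 2
Round 4: Briarlake=39 Cedarfen=46 Fernhollow=34 → close Cedarfen (overflow 31)
  46÷2 = 23 each, +1 to first 0
Round 5: Briarlake=62 Fernhollow=57 → close Fernhollow (overflow 49)
  57÷1 = 57 each, +1 to first 0

Closure order: Ashgrove, Ironridge, Hollowpine, Cedarfen, Fernhollow
Last habitat: Briarlake with 119 animals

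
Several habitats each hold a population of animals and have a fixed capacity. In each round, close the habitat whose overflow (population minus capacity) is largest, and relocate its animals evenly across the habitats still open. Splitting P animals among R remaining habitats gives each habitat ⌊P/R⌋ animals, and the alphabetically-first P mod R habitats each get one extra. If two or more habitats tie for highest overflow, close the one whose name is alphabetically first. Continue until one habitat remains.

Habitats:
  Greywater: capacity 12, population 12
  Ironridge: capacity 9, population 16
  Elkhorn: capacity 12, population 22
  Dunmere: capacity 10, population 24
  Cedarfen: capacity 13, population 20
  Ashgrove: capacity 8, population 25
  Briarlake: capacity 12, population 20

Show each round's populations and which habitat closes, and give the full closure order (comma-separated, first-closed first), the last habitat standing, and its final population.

Closure order: Ashgrove, Dunmere, Elkhorn, Briarlake, Cedarfen, Ironridge
Last habitat: Greywater with 139 animals

Round 1: Ashgrove=25 Briarlake=20 Cedarfen=20 Dunmere=24 Elkhorn=22 Greywater=12 Ironridge=16 → close Ashgrove (overflow 17)
  25÷6 = 4 each, +1 to first 1
Round 2: Briarlake=25 Cedarfen=24 Dunmere=28 Elkhorn=26 Greywater=16 Ironridge=20 → close Dunmere (overflow 18)
  28÷5 = 5 each, +1 to first 3
Round 3: Briarlake=31 Cedarfen=30 Elkhorn=32 Greywater=21 Ironridge=25 → close Elkhorn (overflow 20)
  32÷4 = 8 each, +1 to first 0
Round 4: Briarlake=39 Cedarfen=38 Greywater=29 Ironridge=33 → close Briarlake (overflow 27)
  39÷3 = 13 each, +1 to first 0
Round 5: Cedarfen=51 Greywater=42 Ironridge=46 → close Cedarfen (overflow 38)
  51÷2 = 25 each, +1 to first 1
Round 6: Greywater=68 Ironridge=71 → close Ironridge (overflow 62)
  71÷1 = 71 each, +1 to first 0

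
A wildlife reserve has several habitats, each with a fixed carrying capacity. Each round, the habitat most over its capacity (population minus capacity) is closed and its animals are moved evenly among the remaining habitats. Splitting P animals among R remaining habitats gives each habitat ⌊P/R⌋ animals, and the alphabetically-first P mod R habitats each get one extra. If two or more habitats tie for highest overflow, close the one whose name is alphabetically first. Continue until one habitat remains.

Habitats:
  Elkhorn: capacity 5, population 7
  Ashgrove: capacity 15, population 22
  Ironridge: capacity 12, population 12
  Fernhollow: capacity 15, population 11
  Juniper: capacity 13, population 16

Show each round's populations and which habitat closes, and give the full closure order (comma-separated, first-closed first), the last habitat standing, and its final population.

Closure order: Ashgrove, Elkhorn, Juniper, Ironridge
Last habitat: Fernhollow with 68 animals

Round 1: Ashgrove=22 Elkhorn=7 Fernhollow=11 Ironridge=12 Juniper=16 → close Ashgrove (overflow 7)
  22÷4 = 5 each, +1 to first 2
Round 2: Elkhorn=13 Fernhollow=17 Ironridge=17 Juniper=21 → close Elkhorn (overflow 8)
  13÷3 = 4 each, +1 to first 1
Round 3: Fernhollow=22 Ironridge=21 Juniper=25 → close Juniper (overflow 12)
  25÷2 = 12 each, +1 to first 1
Round 4: Fernhollow=35 Ironridge=33 → close Ironridge (overflow 21)
  33÷1 = 33 each, +1 to first 0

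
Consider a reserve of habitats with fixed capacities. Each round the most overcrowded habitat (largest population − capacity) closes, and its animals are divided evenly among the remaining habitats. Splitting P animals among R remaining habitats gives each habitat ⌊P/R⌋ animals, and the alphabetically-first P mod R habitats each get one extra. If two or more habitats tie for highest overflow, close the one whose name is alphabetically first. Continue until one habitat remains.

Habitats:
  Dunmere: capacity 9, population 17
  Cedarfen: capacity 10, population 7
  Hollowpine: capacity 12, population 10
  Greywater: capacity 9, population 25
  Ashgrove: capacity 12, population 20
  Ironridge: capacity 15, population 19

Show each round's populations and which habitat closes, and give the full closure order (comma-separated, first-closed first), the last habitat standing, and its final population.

Closure order: Greywater, Ashgrove, Dunmere, Ironridge, Cedarfen
Last habitat: Hollowpine with 98 animals

Round 1: Ashgrove=20 Cedarfen=7 Dunmere=17 Greywater=25 Hollowpine=10 Ironridge=19 → close Greywater (overflow 16)
  25÷5 = 5 each, +1 to first 0
Round 2: Ashgrove=25 Cedarfen=12 Dunmere=22 Hollowpine=15 Ironridge=24 → close Ashgrove (overflow 13)
  25÷4 = 6 each, +1 to first 1
Round 3: Cedarfen=19 Dunmere=28 Hollowpine=21 Ironridge=30 → close Dunmere (overflow 19)
  28÷3 = 9 each, +1 to first 1
Round 4: Cedarfen=29 Hollowpine=30 Ironridge=39 → close Ironridge (overflow 24)
  39÷2 = 19 each, +1 to first 1
Round 5: Cedarfen=49 Hollowpine=49 → close Cedarfen (overflow 39)
  49÷1 = 49 each, +1 to first 0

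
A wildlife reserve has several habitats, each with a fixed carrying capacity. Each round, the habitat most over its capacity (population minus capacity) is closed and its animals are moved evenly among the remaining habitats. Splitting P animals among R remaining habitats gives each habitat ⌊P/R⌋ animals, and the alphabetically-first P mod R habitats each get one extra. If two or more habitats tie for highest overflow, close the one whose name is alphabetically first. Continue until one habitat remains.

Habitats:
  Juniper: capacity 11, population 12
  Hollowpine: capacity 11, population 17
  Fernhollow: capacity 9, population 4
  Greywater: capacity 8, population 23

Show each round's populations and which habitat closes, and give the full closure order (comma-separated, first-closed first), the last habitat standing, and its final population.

Closure order: Greywater, Hollowpine, Juniper
Last habitat: Fernhollow with 56 animals

Round 1: Fernhollow=4 Greywater=23 Hollowpine=17 Juniper=12 → close Greywater (overflow 15)
  23÷3 = 7 each, +1 to first 2
Round 2: Fernhollow=12 Hollowpine=25 Juniper=19 → close Hollowpine (overflow 14)
  25÷2 = 12 each, +1 to first 1
Round 3: Fernhollow=25 Juniper=31 → close Juniper (overflow 20)
  31÷1 = 31 each, +1 to first 0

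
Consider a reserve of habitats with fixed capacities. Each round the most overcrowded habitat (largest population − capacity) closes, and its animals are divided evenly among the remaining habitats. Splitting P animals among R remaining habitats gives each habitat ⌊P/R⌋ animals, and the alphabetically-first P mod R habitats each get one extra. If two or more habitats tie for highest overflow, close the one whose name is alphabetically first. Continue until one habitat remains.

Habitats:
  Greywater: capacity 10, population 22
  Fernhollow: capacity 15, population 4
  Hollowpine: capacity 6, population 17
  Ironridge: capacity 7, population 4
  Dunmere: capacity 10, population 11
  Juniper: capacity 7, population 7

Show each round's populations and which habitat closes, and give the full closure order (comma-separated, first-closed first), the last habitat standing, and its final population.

Round 1: Dunmere=11 Fernhollow=4 Greywater=22 Hollowpine=17 Ironridge=4 Juniper=7 → close Greywater (overflow 12)
  22÷5 = 4 each, +1 to first 2
Round 2: Dunmere=16 Fernhollow=9 Hollowpine=21 Ironridge=8 Juniper=11 → close Hollowpine (overflow 15)
  21÷4 = 5 each, +1 to first 1
Round 3: Dunmere=22 Fernhollow=14 Ironridge=13 Juniper=16 → close Dunmere (overflow 12)
  22÷3 = 7 each, +1 to first 1
Round 4: Fernhollow=22 Ironridge=20 Juniper=23 → close Juniper (overflow 16)
  23÷2 = 11 each, +1 to first 1
Round 5: Fernhollow=34 Ironridge=31 → close Ironridge (overflow 24)
  31÷1 = 31 each, +1 to first 0

Closure order: Greywater, Hollowpine, Dunmere, Juniper, Ironridge
Last habitat: Fernhollow with 65 animals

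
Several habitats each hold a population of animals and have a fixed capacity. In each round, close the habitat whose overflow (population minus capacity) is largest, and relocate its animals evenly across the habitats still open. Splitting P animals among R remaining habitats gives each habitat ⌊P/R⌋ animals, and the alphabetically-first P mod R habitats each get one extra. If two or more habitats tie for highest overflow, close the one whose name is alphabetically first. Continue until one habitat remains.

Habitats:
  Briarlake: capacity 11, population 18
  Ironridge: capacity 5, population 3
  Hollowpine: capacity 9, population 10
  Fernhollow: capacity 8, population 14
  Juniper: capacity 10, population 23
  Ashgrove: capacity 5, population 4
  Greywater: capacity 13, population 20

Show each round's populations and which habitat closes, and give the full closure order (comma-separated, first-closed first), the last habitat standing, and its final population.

Closure order: Juniper, Briarlake, Fernhollow, Greywater, Ashgrove, Hollowpine
Last habitat: Ironridge with 92 animals

Round 1: Ashgrove=4 Briarlake=18 Fernhollow=14 Greywater=20 Hollowpine=10 Ironridge=3 Juniper=23 → close Juniper (overflow 13)
  23÷6 = 3 each, +1 to first 5
Round 2: Ashgrove=8 Briarlake=22 Fernhollow=18 Greywater=24 Hollowpine=14 Ironridge=6 → close Briarlake (overflow 11)
  22÷5 = 4 each, +1 to first 2
Round 3: Ashgrove=13 Fernhollow=23 Greywater=28 Hollowpine=18 Ironridge=10 → close Fernhollow (overflow 15)
  23÷4 = 5 each, +1 to first 3
Round 4: Ashgrove=19 Greywater=34 Hollowpine=24 Ironridge=15 → close Greywater (overflow 21)
  34÷3 = 11 each, +1 to first 1
Round 5: Ashgrove=31 Hollowpine=35 Ironridge=26 → close Ashgrove (overflow 26)
  31÷2 = 15 each, +1 to first 1
Round 6: Hollowpine=51 Ironridge=41 → close Hollowpine (overflow 42)
  51÷1 = 51 each, +1 to first 0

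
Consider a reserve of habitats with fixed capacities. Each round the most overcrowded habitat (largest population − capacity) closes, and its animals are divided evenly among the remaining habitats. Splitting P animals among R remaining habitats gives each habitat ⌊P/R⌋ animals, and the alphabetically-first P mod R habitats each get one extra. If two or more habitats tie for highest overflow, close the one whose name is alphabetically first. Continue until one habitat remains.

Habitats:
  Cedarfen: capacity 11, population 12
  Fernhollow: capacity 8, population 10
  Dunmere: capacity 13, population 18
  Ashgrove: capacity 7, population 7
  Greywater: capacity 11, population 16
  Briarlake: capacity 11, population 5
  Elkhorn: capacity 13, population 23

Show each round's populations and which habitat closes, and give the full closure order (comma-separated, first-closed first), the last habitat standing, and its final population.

Closure order: Elkhorn, Dunmere, Greywater, Ashgrove, Cedarfen, Fernhollow
Last habitat: Briarlake with 91 animals

Round 1: Ashgrove=7 Briarlake=5 Cedarfen=12 Dunmere=18 Elkhorn=23 Fernhollow=10 Greywater=16 → close Elkhorn (overflow 10)
  23÷6 = 3 each, +1 to first 5
Round 2: Ashgrove=11 Briarlake=9 Cedarfen=16 Dunmere=22 Fernhollow=14 Greywater=19 → close Dunmere (overflow 9)
  22÷5 = 4 each, +1 to first 2
Round 3: Ashgrove=16 Briarlake=14 Cedarfen=20 Fernhollow=18 Greywater=23 → close Greywater (overflow 12)
  23÷4 = 5 each, +1 to first 3
Round 4: Ashgrove=22 Briarlake=20 Cedarfen=26 Fernhollow=23 → close Ashgrove (overflow 15)
  22÷3 = 7 each, +1 to first 1
Round 5: Briarlake=28 Cedarfen=33 Fernhollow=30 → close Cedarfen (overflow 22)
  33÷2 = 16 each, +1 to first 1
Round 6: Briarlake=45 Fernhollow=46 → close Fernhollow (overflow 38)
  46÷1 = 46 each, +1 to first 0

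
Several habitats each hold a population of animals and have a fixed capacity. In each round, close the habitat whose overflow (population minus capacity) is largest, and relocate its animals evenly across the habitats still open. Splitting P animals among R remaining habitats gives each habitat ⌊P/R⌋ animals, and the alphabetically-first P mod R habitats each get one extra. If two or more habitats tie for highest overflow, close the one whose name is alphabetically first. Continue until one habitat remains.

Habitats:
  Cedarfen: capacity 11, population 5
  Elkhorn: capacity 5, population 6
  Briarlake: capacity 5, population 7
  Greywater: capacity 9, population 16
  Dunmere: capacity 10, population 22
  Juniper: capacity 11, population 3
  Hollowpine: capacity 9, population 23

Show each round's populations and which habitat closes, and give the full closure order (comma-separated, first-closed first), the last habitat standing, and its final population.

Round 1: Briarlake=7 Cedarfen=5 Dunmere=22 Elkhorn=6 Greywater=16 Hollowpine=23 Juniper=3 → close Hollowpine (overflow 14)
  23÷6 = 3 each, +1 to first 5
Round 2: Briarlake=11 Cedarfen=9 Dunmere=26 Elkhorn=10 Greywater=20 Juniper=6 → close Dunmere (overflow 16)
  26÷5 = 5 each, +1 to first 1
Round 3: Briarlake=17 Cedarfen=14 Elkhorn=15 Greywater=25 Juniper=11 → close Greywater (overflow 16)
  25÷4 = 6 each, +1 to first 1
Round 4: Briarlake=24 Cedarfen=20 Elkhorn=21 Juniper=17 → close Briarlake (overflow 19)
  24÷3 = 8 each, +1 to first 0
Round 5: Cedarfen=28 Elkhorn=29 Juniper=25 → close Elkhorn (overflow 24)
  29÷2 = 14 each, +1 to first 1
Round 6: Cedarfen=43 Juniper=39 → close Cedarfen (overflow 32)
  43÷1 = 43 each, +1 to first 0

Closure order: Hollowpine, Dunmere, Greywater, Briarlake, Elkhorn, Cedarfen
Last habitat: Juniper with 82 animals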